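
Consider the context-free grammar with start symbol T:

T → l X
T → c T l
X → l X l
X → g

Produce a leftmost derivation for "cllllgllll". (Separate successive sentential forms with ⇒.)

T⇒cTl⇒clXl⇒cllXll⇒clllXlll⇒cllllXllll⇒cllllgllll

T ⇒ cTl   [T → c T l]
cTl ⇒ clXl   [T → l X]
clXl ⇒ cllXll   [X → l X l]
cllXll ⇒ clllXlll   [X → l X l]
clllXlll ⇒ cllllXllll   [X → l X l]
cllllXllll ⇒ cllllgllll   [X → g]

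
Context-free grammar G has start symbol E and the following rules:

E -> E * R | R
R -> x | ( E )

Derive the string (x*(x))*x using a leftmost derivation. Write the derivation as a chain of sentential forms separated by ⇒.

E ⇒ E*R   [E -> E * R]
E*R ⇒ R*R   [E -> R]
R*R ⇒ (E)*R   [R -> ( E )]
(E)*R ⇒ (E*R)*R   [E -> E * R]
(E*R)*R ⇒ (R*R)*R   [E -> R]
(R*R)*R ⇒ (x*R)*R   [R -> x]
(x*R)*R ⇒ (x*(E))*R   [R -> ( E )]
(x*(E))*R ⇒ (x*(R))*R   [E -> R]
(x*(R))*R ⇒ (x*(x))*R   [R -> x]
(x*(x))*R ⇒ (x*(x))*x   [R -> x]

E ⇒ E*R ⇒ R*R ⇒ (E)*R ⇒ (E*R)*R ⇒ (R*R)*R ⇒ (x*R)*R ⇒ (x*(E))*R ⇒ (x*(R))*R ⇒ (x*(x))*R ⇒ (x*(x))*x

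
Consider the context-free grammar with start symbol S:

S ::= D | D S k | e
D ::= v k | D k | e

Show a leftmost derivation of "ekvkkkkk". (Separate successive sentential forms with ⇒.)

S ⇒ DSk ⇒ DkSk ⇒ ekSk ⇒ ekDk ⇒ ekDkk ⇒ ekDkkk ⇒ ekDkkkk ⇒ ekvkkkkk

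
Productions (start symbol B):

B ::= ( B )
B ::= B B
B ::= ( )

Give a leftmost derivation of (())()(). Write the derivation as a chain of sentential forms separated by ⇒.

B⇒BB⇒BBB⇒(B)BB⇒(())BB⇒(())()B⇒(())()()

B ⇒ BB   [B ::= B B]
BB ⇒ BBB   [B ::= B B]
BBB ⇒ (B)BB   [B ::= ( B )]
(B)BB ⇒ (())BB   [B ::= ( )]
(())BB ⇒ (())()B   [B ::= ( )]
(())()B ⇒ (())()()   [B ::= ( )]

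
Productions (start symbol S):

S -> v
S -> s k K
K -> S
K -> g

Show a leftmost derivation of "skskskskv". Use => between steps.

S => skK => skS => skskK => skskS => skskskK => skskskS => skskskskK => skskskskS => skskskskv

S => skK   [S -> s k K]
skK => skS   [K -> S]
skS => skskK   [S -> s k K]
skskK => skskS   [K -> S]
skskS => skskskK   [S -> s k K]
skskskK => skskskS   [K -> S]
skskskS => skskskskK   [S -> s k K]
skskskskK => skskskskS   [K -> S]
skskskskS => skskskskv   [S -> v]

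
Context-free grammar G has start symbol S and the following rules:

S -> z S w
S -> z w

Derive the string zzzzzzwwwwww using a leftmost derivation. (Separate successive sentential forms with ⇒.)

S ⇒ zSw ⇒ zzSww ⇒ zzzSwww ⇒ zzzzSwwww ⇒ zzzzzSwwwww ⇒ zzzzzzwwwwww

S ⇒ zSw   [S -> z S w]
zSw ⇒ zzSww   [S -> z S w]
zzSww ⇒ zzzSwww   [S -> z S w]
zzzSwww ⇒ zzzzSwwww   [S -> z S w]
zzzzSwwww ⇒ zzzzzSwwwww   [S -> z S w]
zzzzzSwwwww ⇒ zzzzzzwwwwww   [S -> z w]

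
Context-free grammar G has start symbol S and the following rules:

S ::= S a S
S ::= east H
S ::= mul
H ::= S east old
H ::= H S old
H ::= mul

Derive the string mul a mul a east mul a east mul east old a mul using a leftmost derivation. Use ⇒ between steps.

S ⇒ S a S ⇒ S a S a S ⇒ mul a S a S ⇒ mul a S a S a S ⇒ mul a mul a S a S ⇒ mul a mul a S a S a S ⇒ mul a mul a east H a S a S ⇒ mul a mul a east mul a S a S ⇒ mul a mul a east mul a east H a S ⇒ mul a mul a east mul a east S east old a S ⇒ mul a mul a east mul a east mul east old a S ⇒ mul a mul a east mul a east mul east old a mul

S ⇒ S a S   [S ::= S a S]
S a S ⇒ S a S a S   [S ::= S a S]
S a S a S ⇒ mul a S a S   [S ::= mul]
mul a S a S ⇒ mul a S a S a S   [S ::= S a S]
mul a S a S a S ⇒ mul a mul a S a S   [S ::= mul]
mul a mul a S a S ⇒ mul a mul a S a S a S   [S ::= S a S]
mul a mul a S a S a S ⇒ mul a mul a east H a S a S   [S ::= east H]
mul a mul a east H a S a S ⇒ mul a mul a east mul a S a S   [H ::= mul]
mul a mul a east mul a S a S ⇒ mul a mul a east mul a east H a S   [S ::= east H]
mul a mul a east mul a east H a S ⇒ mul a mul a east mul a east S east old a S   [H ::= S east old]
mul a mul a east mul a east S east old a S ⇒ mul a mul a east mul a east mul east old a S   [S ::= mul]
mul a mul a east mul a east mul east old a S ⇒ mul a mul a east mul a east mul east old a mul   [S ::= mul]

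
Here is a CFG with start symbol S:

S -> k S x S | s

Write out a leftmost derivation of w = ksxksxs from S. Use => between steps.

S=>kSxS=>ksxS=>ksxkSxS=>ksxksxS=>ksxksxs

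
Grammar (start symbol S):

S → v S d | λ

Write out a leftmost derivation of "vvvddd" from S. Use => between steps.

S => vSd   [S → v S d]
vSd => vvSdd   [S → v S d]
vvSdd => vvvSddd   [S → v S d]
vvvSddd => vvvddd   [S → λ]

S => vSd => vvSdd => vvvSddd => vvvddd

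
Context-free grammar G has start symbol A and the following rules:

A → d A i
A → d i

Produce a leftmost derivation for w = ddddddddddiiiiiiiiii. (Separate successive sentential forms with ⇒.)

A⇒dAi⇒ddAii⇒dddAiii⇒ddddAiiii⇒dddddAiiiii⇒ddddddAiiiiii⇒dddddddAiiiiiii⇒ddddddddAiiiiiiii⇒dddddddddAiiiiiiiii⇒ddddddddddiiiiiiiiii

A ⇒ dAi   [A → d A i]
dAi ⇒ ddAii   [A → d A i]
ddAii ⇒ dddAiii   [A → d A i]
dddAiii ⇒ ddddAiiii   [A → d A i]
ddddAiiii ⇒ dddddAiiiii   [A → d A i]
dddddAiiiii ⇒ ddddddAiiiiii   [A → d A i]
ddddddAiiiiii ⇒ dddddddAiiiiiii   [A → d A i]
dddddddAiiiiiii ⇒ ddddddddAiiiiiiii   [A → d A i]
ddddddddAiiiiiiii ⇒ dddddddddAiiiiiiiii   [A → d A i]
dddddddddAiiiiiiiii ⇒ ddddddddddiiiiiiiiii   [A → d i]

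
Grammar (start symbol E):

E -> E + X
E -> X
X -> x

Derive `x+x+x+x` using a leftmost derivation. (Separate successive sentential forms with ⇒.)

E ⇒ E+X   [E -> E + X]
E+X ⇒ E+X+X   [E -> E + X]
E+X+X ⇒ E+X+X+X   [E -> E + X]
E+X+X+X ⇒ X+X+X+X   [E -> X]
X+X+X+X ⇒ x+X+X+X   [X -> x]
x+X+X+X ⇒ x+x+X+X   [X -> x]
x+x+X+X ⇒ x+x+x+X   [X -> x]
x+x+x+X ⇒ x+x+x+x   [X -> x]

E ⇒ E+X ⇒ E+X+X ⇒ E+X+X+X ⇒ X+X+X+X ⇒ x+X+X+X ⇒ x+x+X+X ⇒ x+x+x+X ⇒ x+x+x+x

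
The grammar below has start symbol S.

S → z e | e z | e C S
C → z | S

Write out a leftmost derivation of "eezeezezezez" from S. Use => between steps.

S=>eCS=>eSS=>eeCSS=>eezSS=>eezeCSS=>eezeSSS=>eezeeCSSS=>eezeezSSS=>eezeezezSS=>eezeezezezS=>eezeezezezez

S => eCS   [S → e C S]
eCS => eSS   [C → S]
eSS => eeCSS   [S → e C S]
eeCSS => eezSS   [C → z]
eezSS => eezeCSS   [S → e C S]
eezeCSS => eezeSSS   [C → S]
eezeSSS => eezeeCSSS   [S → e C S]
eezeeCSSS => eezeezSSS   [C → z]
eezeezSSS => eezeezezSS   [S → e z]
eezeezezSS => eezeezezezS   [S → e z]
eezeezezezS => eezeezezezez   [S → e z]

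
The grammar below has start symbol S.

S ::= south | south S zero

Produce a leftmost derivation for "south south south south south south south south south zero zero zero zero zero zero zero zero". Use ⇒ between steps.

S ⇒ south S zero ⇒ south south S zero zero ⇒ south south south S zero zero zero ⇒ south south south south S zero zero zero zero ⇒ south south south south south S zero zero zero zero zero ⇒ south south south south south south S zero zero zero zero zero zero ⇒ south south south south south south south S zero zero zero zero zero zero zero ⇒ south south south south south south south south S zero zero zero zero zero zero zero zero ⇒ south south south south south south south south south zero zero zero zero zero zero zero zero

S ⇒ south S zero   [S ::= south S zero]
south S zero ⇒ south south S zero zero   [S ::= south S zero]
south south S zero zero ⇒ south south south S zero zero zero   [S ::= south S zero]
south south south S zero zero zero ⇒ south south south south S zero zero zero zero   [S ::= south S zero]
south south south south S zero zero zero zero ⇒ south south south south south S zero zero zero zero zero   [S ::= south S zero]
south south south south south S zero zero zero zero zero ⇒ south south south south south south S zero zero zero zero zero zero   [S ::= south S zero]
south south south south south south S zero zero zero zero zero zero ⇒ south south south south south south south S zero zero zero zero zero zero zero   [S ::= south S zero]
south south south south south south south S zero zero zero zero zero zero zero ⇒ south south south south south south south south S zero zero zero zero zero zero zero zero   [S ::= south S zero]
south south south south south south south south S zero zero zero zero zero zero zero zero ⇒ south south south south south south south south south zero zero zero zero zero zero zero zero   [S ::= south]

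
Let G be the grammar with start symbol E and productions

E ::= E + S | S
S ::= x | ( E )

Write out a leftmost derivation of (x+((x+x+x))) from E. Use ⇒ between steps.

E⇒S⇒(E)⇒(E+S)⇒(S+S)⇒(x+S)⇒(x+(E))⇒(x+(S))⇒(x+((E)))⇒(x+((E+S)))⇒(x+((E+S+S)))⇒(x+((S+S+S)))⇒(x+((x+S+S)))⇒(x+((x+x+S)))⇒(x+((x+x+x)))

E ⇒ S   [E ::= S]
S ⇒ (E)   [S ::= ( E )]
(E) ⇒ (E+S)   [E ::= E + S]
(E+S) ⇒ (S+S)   [E ::= S]
(S+S) ⇒ (x+S)   [S ::= x]
(x+S) ⇒ (x+(E))   [S ::= ( E )]
(x+(E)) ⇒ (x+(S))   [E ::= S]
(x+(S)) ⇒ (x+((E)))   [S ::= ( E )]
(x+((E))) ⇒ (x+((E+S)))   [E ::= E + S]
(x+((E+S))) ⇒ (x+((E+S+S)))   [E ::= E + S]
(x+((E+S+S))) ⇒ (x+((S+S+S)))   [E ::= S]
(x+((S+S+S))) ⇒ (x+((x+S+S)))   [S ::= x]
(x+((x+S+S))) ⇒ (x+((x+x+S)))   [S ::= x]
(x+((x+x+S))) ⇒ (x+((x+x+x)))   [S ::= x]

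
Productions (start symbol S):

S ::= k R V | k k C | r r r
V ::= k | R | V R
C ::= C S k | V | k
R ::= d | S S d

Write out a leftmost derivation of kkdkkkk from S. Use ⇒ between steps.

S ⇒ kkC ⇒ kkCSk ⇒ kkVSk ⇒ kkRSk ⇒ kkdSk ⇒ kkdkkCk ⇒ kkdkkkk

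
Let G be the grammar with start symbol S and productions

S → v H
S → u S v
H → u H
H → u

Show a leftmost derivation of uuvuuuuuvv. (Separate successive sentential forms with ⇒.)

S ⇒ uSv ⇒ uuSvv ⇒ uuvHvv ⇒ uuvuHvv ⇒ uuvuuHvv ⇒ uuvuuuHvv ⇒ uuvuuuuHvv ⇒ uuvuuuuuvv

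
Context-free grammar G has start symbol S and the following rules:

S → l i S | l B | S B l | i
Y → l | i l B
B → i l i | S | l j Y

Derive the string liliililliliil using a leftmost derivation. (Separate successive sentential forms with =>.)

S => SBl   [S → S B l]
SBl => SBlBl   [S → S B l]
SBlBl => lBBlBl   [S → l B]
lBBlBl => liliBlBl   [B → i l i]
liliBlBl => liliililBl   [B → i l i]
liliililBl => liliililSl   [B → S]
liliililSl => liliililliSl   [S → l i S]
liliililliSl => liliililliliSl   [S → l i S]
liliililliliSl => liliililliliil   [S → i]

S => SBl => SBlBl => lBBlBl => liliBlBl => liliililBl => liliililSl => liliililliSl => liliililliliSl => liliililliliil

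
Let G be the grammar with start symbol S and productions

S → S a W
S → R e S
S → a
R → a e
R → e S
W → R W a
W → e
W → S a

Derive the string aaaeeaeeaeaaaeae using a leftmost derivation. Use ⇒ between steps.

S ⇒ SaW   [S → S a W]
SaW ⇒ SaWaW   [S → S a W]
SaWaW ⇒ SaWaWaW   [S → S a W]
SaWaWaW ⇒ aaWaWaW   [S → a]
aaWaWaW ⇒ aaRWaaWaW   [W → R W a]
aaRWaaWaW ⇒ aaaeWaaWaW   [R → a e]
aaaeWaaWaW ⇒ aaaeRWaaaWaW   [W → R W a]
aaaeRWaaaWaW ⇒ aaaeeSWaaaWaW   [R → e S]
aaaeeSWaaaWaW ⇒ aaaeeReSWaaaWaW   [S → R e S]
aaaeeReSWaaaWaW ⇒ aaaeeaeeSWaaaWaW   [R → a e]
aaaeeaeeSWaaaWaW ⇒ aaaeeaeeaWaaaWaW   [S → a]
aaaeeaeeaWaaaWaW ⇒ aaaeeaeeaeaaaWaW   [W → e]
aaaeeaeeaeaaaWaW ⇒ aaaeeaeeaeaaaeaW   [W → e]
aaaeeaeeaeaaaeaW ⇒ aaaeeaeeaeaaaeae   [W → e]

S ⇒ SaW ⇒ SaWaW ⇒ SaWaWaW ⇒ aaWaWaW ⇒ aaRWaaWaW ⇒ aaaeWaaWaW ⇒ aaaeRWaaaWaW ⇒ aaaeeSWaaaWaW ⇒ aaaeeReSWaaaWaW ⇒ aaaeeaeeSWaaaWaW ⇒ aaaeeaeeaWaaaWaW ⇒ aaaeeaeeaeaaaWaW ⇒ aaaeeaeeaeaaaeaW ⇒ aaaeeaeeaeaaaeae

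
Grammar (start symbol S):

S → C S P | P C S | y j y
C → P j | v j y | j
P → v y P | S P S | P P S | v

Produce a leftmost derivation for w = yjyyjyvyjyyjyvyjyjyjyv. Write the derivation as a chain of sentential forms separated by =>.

S => CSP   [S → C S P]
CSP => PjSP   [C → P j]
PjSP => PPSjSP   [P → P P S]
PPSjSP => SPSPSjSP   [P → S P S]
SPSPSjSP => yjyPSPSjSP   [S → y j y]
yjyPSPSjSP => yjySPSSPSjSP   [P → S P S]
yjySPSSPSjSP => yjyyjyPSSPSjSP   [S → y j y]
yjyyjyPSSPSjSP => yjyyjyvSSPSjSP   [P → v]
yjyyjyvSSPSjSP => yjyyjyvyjySPSjSP   [S → y j y]
yjyyjyvyjySPSjSP => yjyyjyvyjyyjyPSjSP   [S → y j y]
yjyyjyvyjyyjyPSjSP => yjyyjyvyjyyjyvSjSP   [P → v]
yjyyjyvyjyyjyvSjSP => yjyyjyvyjyyjyvyjyjSP   [S → y j y]
yjyyjyvyjyyjyvyjyjSP => yjyyjyvyjyyjyvyjyjyjyP   [S → y j y]
yjyyjyvyjyyjyvyjyjyjyP => yjyyjyvyjyyjyvyjyjyjyv   [P → v]

S => CSP => PjSP => PPSjSP => SPSPSjSP => yjyPSPSjSP => yjySPSSPSjSP => yjyyjyPSSPSjSP => yjyyjyvSSPSjSP => yjyyjyvyjySPSjSP => yjyyjyvyjyyjyPSjSP => yjyyjyvyjyyjyvSjSP => yjyyjyvyjyyjyvyjyjSP => yjyyjyvyjyyjyvyjyjyjyP => yjyyjyvyjyyjyvyjyjyjyv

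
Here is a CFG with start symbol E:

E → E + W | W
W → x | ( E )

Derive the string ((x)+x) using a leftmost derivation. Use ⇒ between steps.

E ⇒ W ⇒ (E) ⇒ (E+W) ⇒ (W+W) ⇒ ((E)+W) ⇒ ((W)+W) ⇒ ((x)+W) ⇒ ((x)+x)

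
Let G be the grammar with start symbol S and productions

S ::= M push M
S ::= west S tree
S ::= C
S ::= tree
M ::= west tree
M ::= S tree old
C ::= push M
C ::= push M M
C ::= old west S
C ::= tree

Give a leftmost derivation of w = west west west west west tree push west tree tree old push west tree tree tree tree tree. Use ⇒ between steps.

S ⇒ west S tree ⇒ west west S tree tree ⇒ west west west S tree tree tree ⇒ west west west west S tree tree tree tree ⇒ west west west west M push M tree tree tree tree ⇒ west west west west S tree old push M tree tree tree tree ⇒ west west west west M push M tree old push M tree tree tree tree ⇒ west west west west west tree push M tree old push M tree tree tree tree ⇒ west west west west west tree push west tree tree old push M tree tree tree tree ⇒ west west west west west tree push west tree tree old push west tree tree tree tree tree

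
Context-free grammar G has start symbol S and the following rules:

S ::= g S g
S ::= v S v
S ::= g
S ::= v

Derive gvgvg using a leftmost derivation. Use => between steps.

S => gSg => gvSvg => gvgvg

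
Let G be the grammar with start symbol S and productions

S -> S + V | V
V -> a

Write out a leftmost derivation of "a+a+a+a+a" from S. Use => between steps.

S => S+V   [S -> S + V]
S+V => S+V+V   [S -> S + V]
S+V+V => S+V+V+V   [S -> S + V]
S+V+V+V => S+V+V+V+V   [S -> S + V]
S+V+V+V+V => V+V+V+V+V   [S -> V]
V+V+V+V+V => a+V+V+V+V   [V -> a]
a+V+V+V+V => a+a+V+V+V   [V -> a]
a+a+V+V+V => a+a+a+V+V   [V -> a]
a+a+a+V+V => a+a+a+a+V   [V -> a]
a+a+a+a+V => a+a+a+a+a   [V -> a]

S=>S+V=>S+V+V=>S+V+V+V=>S+V+V+V+V=>V+V+V+V+V=>a+V+V+V+V=>a+a+V+V+V=>a+a+a+V+V=>a+a+a+a+V=>a+a+a+a+a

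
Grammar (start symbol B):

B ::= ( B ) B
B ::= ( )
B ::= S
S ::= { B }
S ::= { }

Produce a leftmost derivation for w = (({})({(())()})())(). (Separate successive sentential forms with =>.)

B => (B)B   [B ::= ( B ) B]
(B)B => ((B)B)B   [B ::= ( B ) B]
((B)B)B => ((S)B)B   [B ::= S]
((S)B)B => (({})B)B   [S ::= { }]
(({})B)B => (({})(B)B)B   [B ::= ( B ) B]
(({})(B)B)B => (({})(S)B)B   [B ::= S]
(({})(S)B)B => (({})({B})B)B   [S ::= { B }]
(({})({B})B)B => (({})({(B)B})B)B   [B ::= ( B ) B]
(({})({(B)B})B)B => (({})({(())B})B)B   [B ::= ( )]
(({})({(())B})B)B => (({})({(())()})B)B   [B ::= ( )]
(({})({(())()})B)B => (({})({(())()})())B   [B ::= ( )]
(({})({(())()})())B => (({})({(())()})())()   [B ::= ( )]

B=>(B)B=>((B)B)B=>((S)B)B=>(({})B)B=>(({})(B)B)B=>(({})(S)B)B=>(({})({B})B)B=>(({})({(B)B})B)B=>(({})({(())B})B)B=>(({})({(())()})B)B=>(({})({(())()})())B=>(({})({(())()})())()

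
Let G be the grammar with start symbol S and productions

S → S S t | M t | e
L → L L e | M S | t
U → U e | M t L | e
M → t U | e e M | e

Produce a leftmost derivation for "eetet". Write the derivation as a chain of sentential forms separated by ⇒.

S ⇒ Mt ⇒ eeMt ⇒ eetUt ⇒ eetet

S ⇒ Mt   [S → M t]
Mt ⇒ eeMt   [M → e e M]
eeMt ⇒ eetUt   [M → t U]
eetUt ⇒ eetet   [U → e]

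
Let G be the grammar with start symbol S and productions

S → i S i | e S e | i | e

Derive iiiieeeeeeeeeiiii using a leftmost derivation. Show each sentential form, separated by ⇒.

S ⇒ iSi   [S → i S i]
iSi ⇒ iiSii   [S → i S i]
iiSii ⇒ iiiSiii   [S → i S i]
iiiSiii ⇒ iiiiSiiii   [S → i S i]
iiiiSiiii ⇒ iiiieSeiiii   [S → e S e]
iiiieSeiiii ⇒ iiiieeSeeiiii   [S → e S e]
iiiieeSeeiiii ⇒ iiiieeeSeeeiiii   [S → e S e]
iiiieeeSeeeiiii ⇒ iiiieeeeSeeeeiiii   [S → e S e]
iiiieeeeSeeeeiiii ⇒ iiiieeeeeeeeeiiii   [S → e]

S ⇒ iSi ⇒ iiSii ⇒ iiiSiii ⇒ iiiiSiiii ⇒ iiiieSeiiii ⇒ iiiieeSeeiiii ⇒ iiiieeeSeeeiiii ⇒ iiiieeeeSeeeeiiii ⇒ iiiieeeeeeeeeiiii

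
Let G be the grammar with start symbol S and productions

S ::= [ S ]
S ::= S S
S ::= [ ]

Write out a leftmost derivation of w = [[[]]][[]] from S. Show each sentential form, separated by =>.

S => SS   [S ::= S S]
SS => [S]S   [S ::= [ S ]]
[S]S => [[S]]S   [S ::= [ S ]]
[[S]]S => [[[]]]S   [S ::= [ ]]
[[[]]]S => [[[]]][S]   [S ::= [ S ]]
[[[]]][S] => [[[]]][[]]   [S ::= [ ]]

S=>SS=>[S]S=>[[S]]S=>[[[]]]S=>[[[]]][S]=>[[[]]][[]]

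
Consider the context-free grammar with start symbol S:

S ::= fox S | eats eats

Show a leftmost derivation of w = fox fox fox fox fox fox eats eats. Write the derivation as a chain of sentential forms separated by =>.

S => fox S   [S ::= fox S]
fox S => fox fox S   [S ::= fox S]
fox fox S => fox fox fox S   [S ::= fox S]
fox fox fox S => fox fox fox fox S   [S ::= fox S]
fox fox fox fox S => fox fox fox fox fox S   [S ::= fox S]
fox fox fox fox fox S => fox fox fox fox fox fox S   [S ::= fox S]
fox fox fox fox fox fox S => fox fox fox fox fox fox eats eats   [S ::= eats eats]

S => fox S => fox fox S => fox fox fox S => fox fox fox fox S => fox fox fox fox fox S => fox fox fox fox fox fox S => fox fox fox fox fox fox eats eats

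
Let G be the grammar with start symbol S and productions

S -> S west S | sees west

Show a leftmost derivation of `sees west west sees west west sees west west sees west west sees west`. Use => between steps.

S => S west S   [S -> S west S]
S west S => S west S west S   [S -> S west S]
S west S west S => S west S west S west S   [S -> S west S]
S west S west S west S => S west S west S west S west S   [S -> S west S]
S west S west S west S west S => sees west west S west S west S west S   [S -> sees west]
sees west west S west S west S west S => sees west west sees west west S west S west S   [S -> sees west]
sees west west sees west west S west S west S => sees west west sees west west sees west west S west S   [S -> sees west]
sees west west sees west west sees west west S west S => sees west west sees west west sees west west sees west west S   [S -> sees west]
sees west west sees west west sees west west sees west west S => sees west west sees west west sees west west sees west west sees west   [S -> sees west]

S => S west S => S west S west S => S west S west S west S => S west S west S west S west S => sees west west S west S west S west S => sees west west sees west west S west S west S => sees west west sees west west sees west west S west S => sees west west sees west west sees west west sees west west S => sees west west sees west west sees west west sees west west sees west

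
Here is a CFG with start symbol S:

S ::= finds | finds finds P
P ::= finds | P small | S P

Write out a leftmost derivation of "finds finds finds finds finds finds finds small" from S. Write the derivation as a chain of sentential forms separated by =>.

S => finds finds P => finds finds P small => finds finds S P small => finds finds finds P small => finds finds finds S P small => finds finds finds finds finds P P small => finds finds finds finds finds finds P small => finds finds finds finds finds finds finds small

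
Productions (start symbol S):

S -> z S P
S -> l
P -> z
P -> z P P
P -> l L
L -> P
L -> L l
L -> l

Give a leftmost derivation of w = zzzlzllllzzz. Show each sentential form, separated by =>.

S => zSP   [S -> z S P]
zSP => zzSPP   [S -> z S P]
zzSPP => zzzSPPP   [S -> z S P]
zzzSPPP => zzzlPPP   [S -> l]
zzzlPPP => zzzlzPPPP   [P -> z P P]
zzzlzPPPP => zzzlzlLPPP   [P -> l L]
zzzlzlLPPP => zzzlzlPPPP   [L -> P]
zzzlzlPPPP => zzzlzllLPPP   [P -> l L]
zzzlzllLPPP => zzzlzlllPPP   [L -> l]
zzzlzlllPPP => zzzlzllllLPP   [P -> l L]
zzzlzllllLPP => zzzlzllllPPP   [L -> P]
zzzlzllllPPP => zzzlzllllzPP   [P -> z]
zzzlzllllzPP => zzzlzllllzzP   [P -> z]
zzzlzllllzzP => zzzlzllllzzz   [P -> z]

S=>zSP=>zzSPP=>zzzSPPP=>zzzlPPP=>zzzlzPPPP=>zzzlzlLPPP=>zzzlzlPPPP=>zzzlzllLPPP=>zzzlzlllPPP=>zzzlzllllLPP=>zzzlzllllPPP=>zzzlzllllzPP=>zzzlzllllzzP=>zzzlzllllzzz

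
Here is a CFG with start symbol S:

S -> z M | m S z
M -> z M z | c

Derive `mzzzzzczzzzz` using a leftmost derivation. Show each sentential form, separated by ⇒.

S ⇒ mSz   [S -> m S z]
mSz ⇒ mzMz   [S -> z M]
mzMz ⇒ mzzMzz   [M -> z M z]
mzzMzz ⇒ mzzzMzzz   [M -> z M z]
mzzzMzzz ⇒ mzzzzMzzzz   [M -> z M z]
mzzzzMzzzz ⇒ mzzzzzMzzzzz   [M -> z M z]
mzzzzzMzzzzz ⇒ mzzzzzczzzzz   [M -> c]

S ⇒ mSz ⇒ mzMz ⇒ mzzMzz ⇒ mzzzMzzz ⇒ mzzzzMzzzz ⇒ mzzzzzMzzzzz ⇒ mzzzzzczzzzz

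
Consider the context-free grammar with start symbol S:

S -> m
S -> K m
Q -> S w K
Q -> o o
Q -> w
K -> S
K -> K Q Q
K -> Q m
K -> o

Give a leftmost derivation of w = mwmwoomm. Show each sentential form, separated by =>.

S => Km   [S -> K m]
Km => Qmm   [K -> Q m]
Qmm => SwKmm   [Q -> S w K]
SwKmm => mwKmm   [S -> m]
mwKmm => mwKQQmm   [K -> K Q Q]
mwKQQmm => mwSQQmm   [K -> S]
mwSQQmm => mwmQQmm   [S -> m]
mwmQQmm => mwmwQmm   [Q -> w]
mwmwQmm => mwmwoomm   [Q -> o o]

S=>Km=>Qmm=>SwKmm=>mwKmm=>mwKQQmm=>mwSQQmm=>mwmQQmm=>mwmwQmm=>mwmwoomm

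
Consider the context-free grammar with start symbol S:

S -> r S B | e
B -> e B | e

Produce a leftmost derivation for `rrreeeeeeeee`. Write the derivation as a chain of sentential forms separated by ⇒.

S ⇒ rSB ⇒ rrSBB ⇒ rrrSBBB ⇒ rrreBBB ⇒ rrreeBB ⇒ rrreeeBB ⇒ rrreeeeBB ⇒ rrreeeeeBB ⇒ rrreeeeeeB ⇒ rrreeeeeeeB ⇒ rrreeeeeeeeB ⇒ rrreeeeeeeee

S ⇒ rSB   [S -> r S B]
rSB ⇒ rrSBB   [S -> r S B]
rrSBB ⇒ rrrSBBB   [S -> r S B]
rrrSBBB ⇒ rrreBBB   [S -> e]
rrreBBB ⇒ rrreeBB   [B -> e]
rrreeBB ⇒ rrreeeBB   [B -> e B]
rrreeeBB ⇒ rrreeeeBB   [B -> e B]
rrreeeeBB ⇒ rrreeeeeBB   [B -> e B]
rrreeeeeBB ⇒ rrreeeeeeB   [B -> e]
rrreeeeeeB ⇒ rrreeeeeeeB   [B -> e B]
rrreeeeeeeB ⇒ rrreeeeeeeeB   [B -> e B]
rrreeeeeeeeB ⇒ rrreeeeeeeee   [B -> e]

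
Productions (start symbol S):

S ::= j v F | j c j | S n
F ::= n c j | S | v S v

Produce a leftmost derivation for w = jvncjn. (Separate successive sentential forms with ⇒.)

S ⇒ Sn ⇒ jvFn ⇒ jvncjn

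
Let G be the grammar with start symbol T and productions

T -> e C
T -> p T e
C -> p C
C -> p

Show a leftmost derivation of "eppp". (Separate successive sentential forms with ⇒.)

T ⇒ eC ⇒ epC ⇒ eppC ⇒ eppp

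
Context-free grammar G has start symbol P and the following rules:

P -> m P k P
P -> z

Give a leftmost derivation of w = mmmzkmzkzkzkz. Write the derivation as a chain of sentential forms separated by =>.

P=>mPkP=>mmPkPkP=>mmmPkPkPkP=>mmmzkPkPkP=>mmmzkmPkPkPkP=>mmmzkmzkPkPkP=>mmmzkmzkzkPkP=>mmmzkmzkzkzkP=>mmmzkmzkzkzkz

P => mPkP   [P -> m P k P]
mPkP => mmPkPkP   [P -> m P k P]
mmPkPkP => mmmPkPkPkP   [P -> m P k P]
mmmPkPkPkP => mmmzkPkPkP   [P -> z]
mmmzkPkPkP => mmmzkmPkPkPkP   [P -> m P k P]
mmmzkmPkPkPkP => mmmzkmzkPkPkP   [P -> z]
mmmzkmzkPkPkP => mmmzkmzkzkPkP   [P -> z]
mmmzkmzkzkPkP => mmmzkmzkzkzkP   [P -> z]
mmmzkmzkzkzkP => mmmzkmzkzkzkz   [P -> z]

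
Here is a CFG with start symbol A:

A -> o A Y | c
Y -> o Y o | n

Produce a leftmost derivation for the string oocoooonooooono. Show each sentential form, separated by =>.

A=>oAY=>ooAYY=>oocYY=>oocoYoY=>oocooYooY=>oocoooYoooY=>oocooooYooooY=>oocoooonooooY=>oocoooonoooooYo=>oocoooonooooono

A => oAY   [A -> o A Y]
oAY => ooAYY   [A -> o A Y]
ooAYY => oocYY   [A -> c]
oocYY => oocoYoY   [Y -> o Y o]
oocoYoY => oocooYooY   [Y -> o Y o]
oocooYooY => oocoooYoooY   [Y -> o Y o]
oocoooYoooY => oocooooYooooY   [Y -> o Y o]
oocooooYooooY => oocoooonooooY   [Y -> n]
oocoooonooooY => oocoooonoooooYo   [Y -> o Y o]
oocoooonoooooYo => oocoooonooooono   [Y -> n]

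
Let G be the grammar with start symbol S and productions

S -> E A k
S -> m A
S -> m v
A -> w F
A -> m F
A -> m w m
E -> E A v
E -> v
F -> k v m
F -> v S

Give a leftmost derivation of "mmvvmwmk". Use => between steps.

S => mA   [S -> m A]
mA => mmF   [A -> m F]
mmF => mmvS   [F -> v S]
mmvS => mmvEAk   [S -> E A k]
mmvEAk => mmvvAk   [E -> v]
mmvvAk => mmvvmwmk   [A -> m w m]

S => mA => mmF => mmvS => mmvEAk => mmvvAk => mmvvmwmk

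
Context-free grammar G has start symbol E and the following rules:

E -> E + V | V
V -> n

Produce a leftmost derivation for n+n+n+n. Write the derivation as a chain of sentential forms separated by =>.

E => E+V   [E -> E + V]
E+V => E+V+V   [E -> E + V]
E+V+V => E+V+V+V   [E -> E + V]
E+V+V+V => V+V+V+V   [E -> V]
V+V+V+V => n+V+V+V   [V -> n]
n+V+V+V => n+n+V+V   [V -> n]
n+n+V+V => n+n+n+V   [V -> n]
n+n+n+V => n+n+n+n   [V -> n]

E => E+V => E+V+V => E+V+V+V => V+V+V+V => n+V+V+V => n+n+V+V => n+n+n+V => n+n+n+n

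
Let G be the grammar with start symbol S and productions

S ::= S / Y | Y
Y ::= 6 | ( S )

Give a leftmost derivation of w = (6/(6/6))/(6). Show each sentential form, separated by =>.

S=>S/Y=>Y/Y=>(S)/Y=>(S/Y)/Y=>(Y/Y)/Y=>(6/Y)/Y=>(6/(S))/Y=>(6/(S/Y))/Y=>(6/(Y/Y))/Y=>(6/(6/Y))/Y=>(6/(6/6))/Y=>(6/(6/6))/(S)=>(6/(6/6))/(Y)=>(6/(6/6))/(6)

S => S/Y   [S ::= S / Y]
S/Y => Y/Y   [S ::= Y]
Y/Y => (S)/Y   [Y ::= ( S )]
(S)/Y => (S/Y)/Y   [S ::= S / Y]
(S/Y)/Y => (Y/Y)/Y   [S ::= Y]
(Y/Y)/Y => (6/Y)/Y   [Y ::= 6]
(6/Y)/Y => (6/(S))/Y   [Y ::= ( S )]
(6/(S))/Y => (6/(S/Y))/Y   [S ::= S / Y]
(6/(S/Y))/Y => (6/(Y/Y))/Y   [S ::= Y]
(6/(Y/Y))/Y => (6/(6/Y))/Y   [Y ::= 6]
(6/(6/Y))/Y => (6/(6/6))/Y   [Y ::= 6]
(6/(6/6))/Y => (6/(6/6))/(S)   [Y ::= ( S )]
(6/(6/6))/(S) => (6/(6/6))/(Y)   [S ::= Y]
(6/(6/6))/(Y) => (6/(6/6))/(6)   [Y ::= 6]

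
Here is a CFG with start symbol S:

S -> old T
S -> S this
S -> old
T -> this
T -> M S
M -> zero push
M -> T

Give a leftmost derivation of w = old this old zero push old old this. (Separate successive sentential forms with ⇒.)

S ⇒ S this ⇒ old T this ⇒ old M S this ⇒ old T S this ⇒ old this S this ⇒ old this old T this ⇒ old this old M S this ⇒ old this old T S this ⇒ old this old M S S this ⇒ old this old zero push S S this ⇒ old this old zero push old S this ⇒ old this old zero push old old this

S ⇒ S this   [S -> S this]
S this ⇒ old T this   [S -> old T]
old T this ⇒ old M S this   [T -> M S]
old M S this ⇒ old T S this   [M -> T]
old T S this ⇒ old this S this   [T -> this]
old this S this ⇒ old this old T this   [S -> old T]
old this old T this ⇒ old this old M S this   [T -> M S]
old this old M S this ⇒ old this old T S this   [M -> T]
old this old T S this ⇒ old this old M S S this   [T -> M S]
old this old M S S this ⇒ old this old zero push S S this   [M -> zero push]
old this old zero push S S this ⇒ old this old zero push old S this   [S -> old]
old this old zero push old S this ⇒ old this old zero push old old this   [S -> old]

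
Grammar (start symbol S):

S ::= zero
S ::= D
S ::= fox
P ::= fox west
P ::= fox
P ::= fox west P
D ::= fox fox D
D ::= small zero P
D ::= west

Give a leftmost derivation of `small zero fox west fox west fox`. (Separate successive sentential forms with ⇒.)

S ⇒ D ⇒ small zero P ⇒ small zero fox west P ⇒ small zero fox west fox west P ⇒ small zero fox west fox west fox

S ⇒ D   [S ::= D]
D ⇒ small zero P   [D ::= small zero P]
small zero P ⇒ small zero fox west P   [P ::= fox west P]
small zero fox west P ⇒ small zero fox west fox west P   [P ::= fox west P]
small zero fox west fox west P ⇒ small zero fox west fox west fox   [P ::= fox]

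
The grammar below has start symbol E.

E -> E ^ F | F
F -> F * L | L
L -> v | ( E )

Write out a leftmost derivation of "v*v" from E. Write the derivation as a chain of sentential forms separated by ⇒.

E ⇒ F   [E -> F]
F ⇒ F*L   [F -> F * L]
F*L ⇒ L*L   [F -> L]
L*L ⇒ v*L   [L -> v]
v*L ⇒ v*v   [L -> v]

E ⇒ F ⇒ F*L ⇒ L*L ⇒ v*L ⇒ v*v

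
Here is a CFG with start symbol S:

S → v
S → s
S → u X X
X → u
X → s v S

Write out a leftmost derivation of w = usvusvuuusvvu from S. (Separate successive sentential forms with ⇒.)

S ⇒ uXX   [S → u X X]
uXX ⇒ usvSX   [X → s v S]
usvSX ⇒ usvuXXX   [S → u X X]
usvuXXX ⇒ usvusvSXX   [X → s v S]
usvusvSXX ⇒ usvusvuXXXX   [S → u X X]
usvusvuXXXX ⇒ usvusvuuXXX   [X → u]
usvusvuuXXX ⇒ usvusvuuuXX   [X → u]
usvusvuuuXX ⇒ usvusvuuusvSX   [X → s v S]
usvusvuuusvSX ⇒ usvusvuuusvvX   [S → v]
usvusvuuusvvX ⇒ usvusvuuusvvu   [X → u]

S⇒uXX⇒usvSX⇒usvuXXX⇒usvusvSXX⇒usvusvuXXXX⇒usvusvuuXXX⇒usvusvuuuXX⇒usvusvuuusvSX⇒usvusvuuusvvX⇒usvusvuuusvvu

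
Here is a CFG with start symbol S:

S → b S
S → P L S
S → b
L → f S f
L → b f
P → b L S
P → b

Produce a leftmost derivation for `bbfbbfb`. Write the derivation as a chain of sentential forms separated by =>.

S => PLS   [S → P L S]
PLS => bLSLS   [P → b L S]
bLSLS => bbfSLS   [L → b f]
bbfSLS => bbfbLS   [S → b]
bbfbLS => bbfbbfS   [L → b f]
bbfbbfS => bbfbbfb   [S → b]

S => PLS => bLSLS => bbfSLS => bbfbLS => bbfbbfS => bbfbbfb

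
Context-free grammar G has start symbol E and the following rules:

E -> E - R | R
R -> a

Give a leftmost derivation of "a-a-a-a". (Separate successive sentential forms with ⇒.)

E ⇒ E-R ⇒ E-R-R ⇒ E-R-R-R ⇒ R-R-R-R ⇒ a-R-R-R ⇒ a-a-R-R ⇒ a-a-a-R ⇒ a-a-a-a

E ⇒ E-R   [E -> E - R]
E-R ⇒ E-R-R   [E -> E - R]
E-R-R ⇒ E-R-R-R   [E -> E - R]
E-R-R-R ⇒ R-R-R-R   [E -> R]
R-R-R-R ⇒ a-R-R-R   [R -> a]
a-R-R-R ⇒ a-a-R-R   [R -> a]
a-a-R-R ⇒ a-a-a-R   [R -> a]
a-a-a-R ⇒ a-a-a-a   [R -> a]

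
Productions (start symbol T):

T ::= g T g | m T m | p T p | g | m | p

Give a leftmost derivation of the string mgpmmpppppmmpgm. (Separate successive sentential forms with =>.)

T => mTm => mgTgm => mgpTpgm => mgpmTmpgm => mgpmmTmmpgm => mgpmmpTpmmpgm => mgpmmppTppmmpgm => mgpmmpppppmmpgm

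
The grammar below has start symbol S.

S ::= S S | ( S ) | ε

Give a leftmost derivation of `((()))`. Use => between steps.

S => (S) => (SS) => (SSS) => ((S)SS) => ((SS)SS) => (((S)S)SS) => ((()S)SS) => ((())SS) => ((())S) => ((()))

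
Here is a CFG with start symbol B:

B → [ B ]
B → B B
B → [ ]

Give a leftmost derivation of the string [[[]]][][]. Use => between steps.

B=>BB=>[B]B=>[[B]]B=>[[[]]]B=>[[[]]]BB=>[[[]]][]B=>[[[]]][][]

B => BB   [B → B B]
BB => [B]B   [B → [ B ]]
[B]B => [[B]]B   [B → [ B ]]
[[B]]B => [[[]]]B   [B → [ ]]
[[[]]]B => [[[]]]BB   [B → B B]
[[[]]]BB => [[[]]][]B   [B → [ ]]
[[[]]][]B => [[[]]][][]   [B → [ ]]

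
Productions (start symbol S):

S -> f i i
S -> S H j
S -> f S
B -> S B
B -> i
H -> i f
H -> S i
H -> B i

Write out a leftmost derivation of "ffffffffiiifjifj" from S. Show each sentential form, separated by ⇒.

S ⇒ SHj   [S -> S H j]
SHj ⇒ fSHj   [S -> f S]
fSHj ⇒ ffSHj   [S -> f S]
ffSHj ⇒ fffSHj   [S -> f S]
fffSHj ⇒ ffffSHj   [S -> f S]
ffffSHj ⇒ fffffSHj   [S -> f S]
fffffSHj ⇒ ffffffSHj   [S -> f S]
ffffffSHj ⇒ fffffffSHj   [S -> f S]
fffffffSHj ⇒ fffffffSHjHj   [S -> S H j]
fffffffSHjHj ⇒ ffffffffiiHjHj   [S -> f i i]
ffffffffiiHjHj ⇒ ffffffffiiifjHj   [H -> i f]
ffffffffiiifjHj ⇒ ffffffffiiifjifj   [H -> i f]

S ⇒ SHj ⇒ fSHj ⇒ ffSHj ⇒ fffSHj ⇒ ffffSHj ⇒ fffffSHj ⇒ ffffffSHj ⇒ fffffffSHj ⇒ fffffffSHjHj ⇒ ffffffffiiHjHj ⇒ ffffffffiiifjHj ⇒ ffffffffiiifjifj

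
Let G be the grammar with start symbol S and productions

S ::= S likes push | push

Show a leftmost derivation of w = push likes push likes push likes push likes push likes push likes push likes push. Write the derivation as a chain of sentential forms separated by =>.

S => S likes push   [S ::= S likes push]
S likes push => S likes push likes push   [S ::= S likes push]
S likes push likes push => S likes push likes push likes push   [S ::= S likes push]
S likes push likes push likes push => S likes push likes push likes push likes push   [S ::= S likes push]
S likes push likes push likes push likes push => S likes push likes push likes push likes push likes push   [S ::= S likes push]
S likes push likes push likes push likes push likes push => S likes push likes push likes push likes push likes push likes push   [S ::= S likes push]
S likes push likes push likes push likes push likes push likes push => S likes push likes push likes push likes push likes push likes push likes push   [S ::= S likes push]
S likes push likes push likes push likes push likes push likes push likes push => push likes push likes push likes push likes push likes push likes push likes push   [S ::= push]

S => S likes push => S likes push likes push => S likes push likes push likes push => S likes push likes push likes push likes push => S likes push likes push likes push likes push likes push => S likes push likes push likes push likes push likes push likes push => S likes push likes push likes push likes push likes push likes push likes push => push likes push likes push likes push likes push likes push likes push likes push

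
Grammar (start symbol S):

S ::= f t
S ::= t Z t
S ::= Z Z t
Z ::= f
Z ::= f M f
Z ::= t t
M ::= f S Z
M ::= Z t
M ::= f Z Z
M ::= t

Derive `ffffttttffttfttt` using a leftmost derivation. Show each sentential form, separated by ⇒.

S ⇒ ZZt ⇒ fMfZt ⇒ ffZZfZt ⇒ fffMfZfZt ⇒ ffffSZfZfZt ⇒ fffftZtZfZfZt ⇒ ffffttttZfZfZt ⇒ ffffttttffZfZt ⇒ ffffttttffttfZt ⇒ ffffttttffttfttt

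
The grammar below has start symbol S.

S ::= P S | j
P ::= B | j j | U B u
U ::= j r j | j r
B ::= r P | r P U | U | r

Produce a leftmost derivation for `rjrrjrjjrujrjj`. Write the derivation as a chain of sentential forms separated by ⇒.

S ⇒ PS   [S ::= P S]
PS ⇒ BS   [P ::= B]
BS ⇒ rPUS   [B ::= r P U]
rPUS ⇒ rUBuUS   [P ::= U B u]
rUBuUS ⇒ rjrBuUS   [U ::= j r]
rjrBuUS ⇒ rjrrPUuUS   [B ::= r P U]
rjrrPUuUS ⇒ rjrrBUuUS   [P ::= B]
rjrrBUuUS ⇒ rjrrUUuUS   [B ::= U]
rjrrUUuUS ⇒ rjrrjrjUuUS   [U ::= j r j]
rjrrjrjUuUS ⇒ rjrrjrjjruUS   [U ::= j r]
rjrrjrjjruUS ⇒ rjrrjrjjrujrjS   [U ::= j r j]
rjrrjrjjrujrjS ⇒ rjrrjrjjrujrjj   [S ::= j]

S ⇒ PS ⇒ BS ⇒ rPUS ⇒ rUBuUS ⇒ rjrBuUS ⇒ rjrrPUuUS ⇒ rjrrBUuUS ⇒ rjrrUUuUS ⇒ rjrrjrjUuUS ⇒ rjrrjrjjruUS ⇒ rjrrjrjjrujrjS ⇒ rjrrjrjjrujrjj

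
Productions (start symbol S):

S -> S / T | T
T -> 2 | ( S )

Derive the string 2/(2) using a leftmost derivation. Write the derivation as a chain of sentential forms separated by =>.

S => S/T => T/T => 2/T => 2/(S) => 2/(T) => 2/(2)

S => S/T   [S -> S / T]
S/T => T/T   [S -> T]
T/T => 2/T   [T -> 2]
2/T => 2/(S)   [T -> ( S )]
2/(S) => 2/(T)   [S -> T]
2/(T) => 2/(2)   [T -> 2]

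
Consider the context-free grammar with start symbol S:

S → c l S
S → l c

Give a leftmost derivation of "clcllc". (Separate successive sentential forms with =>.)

S => clS   [S → c l S]
clS => clclS   [S → c l S]
clclS => clcllc   [S → l c]

S=>clS=>clclS=>clcllc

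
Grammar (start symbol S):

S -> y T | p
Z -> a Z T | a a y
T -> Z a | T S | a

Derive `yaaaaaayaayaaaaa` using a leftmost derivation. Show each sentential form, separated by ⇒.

S ⇒ yT ⇒ yZa ⇒ yaZTa ⇒ yaaZTTa ⇒ yaaaZTTTa ⇒ yaaaaZTTTTa ⇒ yaaaaaayTTTTa ⇒ yaaaaaayZaTTTa ⇒ yaaaaaayaayaTTTa ⇒ yaaaaaayaayaaTTa ⇒ yaaaaaayaayaaaTa ⇒ yaaaaaayaayaaaaa

S ⇒ yT   [S -> y T]
yT ⇒ yZa   [T -> Z a]
yZa ⇒ yaZTa   [Z -> a Z T]
yaZTa ⇒ yaaZTTa   [Z -> a Z T]
yaaZTTa ⇒ yaaaZTTTa   [Z -> a Z T]
yaaaZTTTa ⇒ yaaaaZTTTTa   [Z -> a Z T]
yaaaaZTTTTa ⇒ yaaaaaayTTTTa   [Z -> a a y]
yaaaaaayTTTTa ⇒ yaaaaaayZaTTTa   [T -> Z a]
yaaaaaayZaTTTa ⇒ yaaaaaayaayaTTTa   [Z -> a a y]
yaaaaaayaayaTTTa ⇒ yaaaaaayaayaaTTa   [T -> a]
yaaaaaayaayaaTTa ⇒ yaaaaaayaayaaaTa   [T -> a]
yaaaaaayaayaaaTa ⇒ yaaaaaayaayaaaaa   [T -> a]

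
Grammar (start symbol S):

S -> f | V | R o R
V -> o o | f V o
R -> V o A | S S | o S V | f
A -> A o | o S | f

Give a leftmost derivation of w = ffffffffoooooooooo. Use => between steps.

S=>V=>fVo=>ffVoo=>fffVooo=>ffffVoooo=>fffffVooooo=>ffffffVoooooo=>fffffffVooooooo=>ffffffffVoooooooo=>ffffffffoooooooooo

S => V   [S -> V]
V => fVo   [V -> f V o]
fVo => ffVoo   [V -> f V o]
ffVoo => fffVooo   [V -> f V o]
fffVooo => ffffVoooo   [V -> f V o]
ffffVoooo => fffffVooooo   [V -> f V o]
fffffVooooo => ffffffVoooooo   [V -> f V o]
ffffffVoooooo => fffffffVooooooo   [V -> f V o]
fffffffVooooooo => ffffffffVoooooooo   [V -> f V o]
ffffffffVoooooooo => ffffffffoooooooooo   [V -> o o]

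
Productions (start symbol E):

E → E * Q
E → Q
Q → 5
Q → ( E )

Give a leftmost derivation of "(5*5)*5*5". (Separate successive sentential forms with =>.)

E => E*Q   [E → E * Q]
E*Q => E*Q*Q   [E → E * Q]
E*Q*Q => Q*Q*Q   [E → Q]
Q*Q*Q => (E)*Q*Q   [Q → ( E )]
(E)*Q*Q => (E*Q)*Q*Q   [E → E * Q]
(E*Q)*Q*Q => (Q*Q)*Q*Q   [E → Q]
(Q*Q)*Q*Q => (5*Q)*Q*Q   [Q → 5]
(5*Q)*Q*Q => (5*5)*Q*Q   [Q → 5]
(5*5)*Q*Q => (5*5)*5*Q   [Q → 5]
(5*5)*5*Q => (5*5)*5*5   [Q → 5]

E => E*Q => E*Q*Q => Q*Q*Q => (E)*Q*Q => (E*Q)*Q*Q => (Q*Q)*Q*Q => (5*Q)*Q*Q => (5*5)*Q*Q => (5*5)*5*Q => (5*5)*5*5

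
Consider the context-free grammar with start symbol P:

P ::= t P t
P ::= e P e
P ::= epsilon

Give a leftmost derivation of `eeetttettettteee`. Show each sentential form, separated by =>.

P => ePe   [P ::= e P e]
ePe => eePee   [P ::= e P e]
eePee => eeePeee   [P ::= e P e]
eeePeee => eeetPteee   [P ::= t P t]
eeetPteee => eeettPtteee   [P ::= t P t]
eeettPtteee => eeetttPttteee   [P ::= t P t]
eeetttPttteee => eeetttePettteee   [P ::= e P e]
eeetttePettteee => eeetttetPtettteee   [P ::= t P t]
eeetttetPtettteee => eeetttettettteee   [P ::= epsilon]

P => ePe => eePee => eeePeee => eeetPteee => eeettPtteee => eeetttPttteee => eeetttePettteee => eeetttetPtettteee => eeetttettettteee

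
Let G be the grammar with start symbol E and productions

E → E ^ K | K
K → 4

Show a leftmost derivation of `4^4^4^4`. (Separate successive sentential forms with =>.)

E => E^K => E^K^K => E^K^K^K => K^K^K^K => 4^K^K^K => 4^4^K^K => 4^4^4^K => 4^4^4^4

E => E^K   [E → E ^ K]
E^K => E^K^K   [E → E ^ K]
E^K^K => E^K^K^K   [E → E ^ K]
E^K^K^K => K^K^K^K   [E → K]
K^K^K^K => 4^K^K^K   [K → 4]
4^K^K^K => 4^4^K^K   [K → 4]
4^4^K^K => 4^4^4^K   [K → 4]
4^4^4^K => 4^4^4^4   [K → 4]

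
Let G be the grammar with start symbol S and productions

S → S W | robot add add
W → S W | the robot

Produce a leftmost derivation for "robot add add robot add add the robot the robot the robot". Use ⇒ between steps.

S ⇒ S W ⇒ S W W ⇒ robot add add W W ⇒ robot add add S W W ⇒ robot add add S W W W ⇒ robot add add robot add add W W W ⇒ robot add add robot add add the robot W W ⇒ robot add add robot add add the robot the robot W ⇒ robot add add robot add add the robot the robot the robot

S ⇒ S W   [S → S W]
S W ⇒ S W W   [S → S W]
S W W ⇒ robot add add W W   [S → robot add add]
robot add add W W ⇒ robot add add S W W   [W → S W]
robot add add S W W ⇒ robot add add S W W W   [S → S W]
robot add add S W W W ⇒ robot add add robot add add W W W   [S → robot add add]
robot add add robot add add W W W ⇒ robot add add robot add add the robot W W   [W → the robot]
robot add add robot add add the robot W W ⇒ robot add add robot add add the robot the robot W   [W → the robot]
robot add add robot add add the robot the robot W ⇒ robot add add robot add add the robot the robot the robot   [W → the robot]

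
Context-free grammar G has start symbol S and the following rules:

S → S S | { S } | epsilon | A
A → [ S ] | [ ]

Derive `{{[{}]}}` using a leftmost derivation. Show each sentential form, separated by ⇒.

S⇒{S}⇒{{S}}⇒{{SS}}⇒{{AS}}⇒{{[S]S}}⇒{{[SS]S}}⇒{{[{S}S]S}}⇒{{[{}S]S}}⇒{{[{}]S}}⇒{{[{}]}}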